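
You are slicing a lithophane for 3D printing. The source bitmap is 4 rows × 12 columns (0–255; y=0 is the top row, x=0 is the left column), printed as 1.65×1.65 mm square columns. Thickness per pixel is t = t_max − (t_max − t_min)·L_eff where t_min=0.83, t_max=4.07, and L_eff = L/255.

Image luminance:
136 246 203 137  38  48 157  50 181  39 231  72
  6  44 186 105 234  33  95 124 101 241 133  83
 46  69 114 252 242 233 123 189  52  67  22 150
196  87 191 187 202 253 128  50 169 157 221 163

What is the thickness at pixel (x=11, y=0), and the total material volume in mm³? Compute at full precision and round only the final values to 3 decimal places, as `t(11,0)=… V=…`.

t(11,0)=3.155 V=307.505

span = t_max - t_min = 4.07 - 0.83 = 3.240
L(11,0) = 72, L_eff = 72/255 = 0.282353
t(11,0) = 4.07 - 3.240·0.282353 = 3.155
Σt over all 4·12 pixels = 240018/2125 ≈ 112.9496471
V = pitch²·Σt = 1.65²·240018/2125 = 307.505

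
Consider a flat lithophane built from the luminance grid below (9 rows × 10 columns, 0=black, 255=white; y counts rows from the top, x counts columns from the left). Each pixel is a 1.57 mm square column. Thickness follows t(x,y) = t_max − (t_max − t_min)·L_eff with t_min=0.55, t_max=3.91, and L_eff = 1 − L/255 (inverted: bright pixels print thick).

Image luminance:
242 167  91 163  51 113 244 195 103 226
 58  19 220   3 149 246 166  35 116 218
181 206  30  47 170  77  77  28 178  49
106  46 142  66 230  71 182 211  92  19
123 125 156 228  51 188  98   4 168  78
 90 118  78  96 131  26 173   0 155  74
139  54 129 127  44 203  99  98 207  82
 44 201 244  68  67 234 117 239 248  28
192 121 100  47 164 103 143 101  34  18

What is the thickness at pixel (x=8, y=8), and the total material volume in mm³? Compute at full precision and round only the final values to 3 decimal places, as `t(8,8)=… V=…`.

span = t_max - t_min = 3.91 - 0.55 = 3.360
L(8,8) = 34, L_eff = 1 - 34/255 = 0.866667 (inverted)
t(8,8) = 3.91 - 3.360·0.866667 = 0.998
Σt over all 9·10 pixels = 820103/4250 ≈ 192.9654118
V = pitch²·Σt = 1.57²·820103/4250 = 475.640

t(8,8)=0.998 V=475.640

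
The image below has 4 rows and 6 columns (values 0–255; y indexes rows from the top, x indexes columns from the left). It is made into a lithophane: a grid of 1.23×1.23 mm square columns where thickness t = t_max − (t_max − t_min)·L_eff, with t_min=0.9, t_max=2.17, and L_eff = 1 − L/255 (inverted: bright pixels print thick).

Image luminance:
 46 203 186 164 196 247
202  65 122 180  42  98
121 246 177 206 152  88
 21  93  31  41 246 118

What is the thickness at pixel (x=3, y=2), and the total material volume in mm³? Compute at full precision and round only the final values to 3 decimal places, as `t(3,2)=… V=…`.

t(3,2)=1.926 V=57.476

span = t_max - t_min = 2.17 - 0.9 = 1.270
L(3,2) = 206, L_eff = 1 - 206/255 = 0.192157 (inverted)
t(3,2) = 2.17 - 1.270·0.192157 = 1.926
Σt over all 4·6 pixels = 322919/8500 ≈ 37.9904706
V = pitch²·Σt = 1.23²·322919/8500 = 57.476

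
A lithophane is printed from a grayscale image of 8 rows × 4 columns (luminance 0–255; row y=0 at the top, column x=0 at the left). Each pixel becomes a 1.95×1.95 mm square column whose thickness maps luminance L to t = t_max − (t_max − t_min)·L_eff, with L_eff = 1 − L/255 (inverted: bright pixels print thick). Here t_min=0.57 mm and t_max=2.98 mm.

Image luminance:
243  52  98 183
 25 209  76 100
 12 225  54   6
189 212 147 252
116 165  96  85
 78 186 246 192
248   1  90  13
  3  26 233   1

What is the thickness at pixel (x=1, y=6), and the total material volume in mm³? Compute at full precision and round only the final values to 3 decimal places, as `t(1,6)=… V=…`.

t(1,6)=0.579 V=208.148

span = t_max - t_min = 2.98 - 0.57 = 2.410
L(1,6) = 1, L_eff = 1 - 1/255 = 0.996078 (inverted)
t(1,6) = 2.98 - 2.410·0.996078 = 0.579
Σt over all 8·4 pixels = 697931/12750 ≈ 54.7396863
V = pitch²·Σt = 1.95²·697931/12750 = 208.148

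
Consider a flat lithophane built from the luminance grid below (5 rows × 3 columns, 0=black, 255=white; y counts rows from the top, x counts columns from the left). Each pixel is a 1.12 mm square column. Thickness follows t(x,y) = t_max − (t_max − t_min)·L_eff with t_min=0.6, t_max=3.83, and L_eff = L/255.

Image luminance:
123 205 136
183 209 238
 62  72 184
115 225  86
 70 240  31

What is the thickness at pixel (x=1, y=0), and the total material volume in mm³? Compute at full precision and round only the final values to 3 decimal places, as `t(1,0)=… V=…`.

t(1,0)=1.233 V=37.443

span = t_max - t_min = 3.83 - 0.6 = 3.230
L(1,0) = 205, L_eff = 205/255 = 0.803922
t(1,0) = 3.83 - 3.230·0.803922 = 1.233
Σt over all 5·3 pixels = 22387/750 ≈ 29.8493333
V = pitch²·Σt = 1.12²·22387/750 = 37.443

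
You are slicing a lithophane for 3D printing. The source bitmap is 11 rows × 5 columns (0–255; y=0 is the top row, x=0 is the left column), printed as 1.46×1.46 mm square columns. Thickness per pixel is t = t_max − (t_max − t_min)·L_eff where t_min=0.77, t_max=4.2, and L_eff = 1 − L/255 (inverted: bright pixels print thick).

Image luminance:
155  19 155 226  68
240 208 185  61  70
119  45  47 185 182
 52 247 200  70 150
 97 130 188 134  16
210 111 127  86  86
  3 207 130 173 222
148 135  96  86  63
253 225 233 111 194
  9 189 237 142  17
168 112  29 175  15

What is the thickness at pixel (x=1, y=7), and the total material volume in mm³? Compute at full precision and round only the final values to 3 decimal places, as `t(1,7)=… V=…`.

span = t_max - t_min = 4.2 - 0.77 = 3.430
L(1,7) = 135, L_eff = 1 - 135/255 = 0.470588 (inverted)
t(1,7) = 4.2 - 3.430·0.470588 = 2.586
Σt over all 11·5 pixels = 890897/6375 ≈ 139.7485490
V = pitch²·Σt = 1.46²·890897/6375 = 297.888

t(1,7)=2.586 V=297.888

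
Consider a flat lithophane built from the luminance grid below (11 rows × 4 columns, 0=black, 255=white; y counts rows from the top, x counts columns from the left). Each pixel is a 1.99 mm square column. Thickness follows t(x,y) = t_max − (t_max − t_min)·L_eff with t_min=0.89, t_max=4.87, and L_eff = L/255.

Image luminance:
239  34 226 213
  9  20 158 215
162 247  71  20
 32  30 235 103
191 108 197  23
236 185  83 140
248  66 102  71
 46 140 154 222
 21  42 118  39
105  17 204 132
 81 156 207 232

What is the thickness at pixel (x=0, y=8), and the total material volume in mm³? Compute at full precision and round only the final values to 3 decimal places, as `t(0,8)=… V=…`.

span = t_max - t_min = 4.87 - 0.89 = 3.980
L(0,8) = 21, L_eff = 21/255 = 0.082353
t(0,8) = 4.87 - 3.980·0.082353 = 4.542
Σt over all 11·4 pixels = 10811/85 ≈ 127.1882353
V = pitch²·Σt = 1.99²·10811/85 = 503.678

t(0,8)=4.542 V=503.678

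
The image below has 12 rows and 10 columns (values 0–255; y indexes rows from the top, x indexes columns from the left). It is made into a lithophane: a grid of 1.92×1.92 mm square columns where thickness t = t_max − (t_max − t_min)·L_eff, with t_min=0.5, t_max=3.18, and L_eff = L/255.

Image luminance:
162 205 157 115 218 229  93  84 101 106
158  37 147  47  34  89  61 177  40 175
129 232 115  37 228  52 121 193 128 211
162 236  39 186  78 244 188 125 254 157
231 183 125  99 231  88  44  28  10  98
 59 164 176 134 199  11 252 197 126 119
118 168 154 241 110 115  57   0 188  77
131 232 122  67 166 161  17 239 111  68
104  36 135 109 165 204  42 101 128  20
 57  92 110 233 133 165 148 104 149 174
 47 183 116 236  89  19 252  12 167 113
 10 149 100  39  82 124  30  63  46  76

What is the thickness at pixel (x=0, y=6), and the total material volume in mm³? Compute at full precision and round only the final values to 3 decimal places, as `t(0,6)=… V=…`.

t(0,6)=1.940 V=824.495

span = t_max - t_min = 3.18 - 0.5 = 2.680
L(0,6) = 118, L_eff = 118/255 = 0.462745
t(0,6) = 3.18 - 2.680·0.462745 = 1.940
Σt over all 12·10 pixels = 83872/375 ≈ 223.6586667
V = pitch²·Σt = 1.92²·83872/375 = 824.495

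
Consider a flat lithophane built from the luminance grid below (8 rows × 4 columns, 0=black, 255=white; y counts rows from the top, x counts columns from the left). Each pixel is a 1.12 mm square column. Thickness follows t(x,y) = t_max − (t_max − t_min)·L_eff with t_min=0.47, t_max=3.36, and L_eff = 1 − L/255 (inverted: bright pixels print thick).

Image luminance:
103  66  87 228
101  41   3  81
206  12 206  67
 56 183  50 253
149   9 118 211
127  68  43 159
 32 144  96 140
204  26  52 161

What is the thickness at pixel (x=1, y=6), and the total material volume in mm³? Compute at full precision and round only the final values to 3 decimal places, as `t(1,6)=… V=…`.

t(1,6)=2.102 V=68.368

span = t_max - t_min = 3.36 - 0.47 = 2.890
L(1,6) = 144, L_eff = 1 - 144/255 = 0.435294 (inverted)
t(1,6) = 3.36 - 2.890·0.435294 = 2.102
Σt over all 8·4 pixels = 40877/750 ≈ 54.5026667
V = pitch²·Σt = 1.12²·40877/750 = 68.368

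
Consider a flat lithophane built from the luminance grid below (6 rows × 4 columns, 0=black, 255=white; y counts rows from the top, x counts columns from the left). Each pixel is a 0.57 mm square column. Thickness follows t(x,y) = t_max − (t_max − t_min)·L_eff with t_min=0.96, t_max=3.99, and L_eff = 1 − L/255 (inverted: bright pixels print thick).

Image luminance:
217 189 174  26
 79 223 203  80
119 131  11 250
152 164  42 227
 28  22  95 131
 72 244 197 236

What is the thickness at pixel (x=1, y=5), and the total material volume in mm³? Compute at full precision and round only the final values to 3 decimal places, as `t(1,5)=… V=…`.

t(1,5)=3.859 V=20.272

span = t_max - t_min = 3.99 - 0.96 = 3.030
L(1,5) = 244, L_eff = 1 - 244/255 = 0.043137 (inverted)
t(1,5) = 3.99 - 3.030·0.043137 = 3.859
Σt over all 6·4 pixels = 132588/2125 ≈ 62.3943529
V = pitch²·Σt = 0.57²·132588/2125 = 20.272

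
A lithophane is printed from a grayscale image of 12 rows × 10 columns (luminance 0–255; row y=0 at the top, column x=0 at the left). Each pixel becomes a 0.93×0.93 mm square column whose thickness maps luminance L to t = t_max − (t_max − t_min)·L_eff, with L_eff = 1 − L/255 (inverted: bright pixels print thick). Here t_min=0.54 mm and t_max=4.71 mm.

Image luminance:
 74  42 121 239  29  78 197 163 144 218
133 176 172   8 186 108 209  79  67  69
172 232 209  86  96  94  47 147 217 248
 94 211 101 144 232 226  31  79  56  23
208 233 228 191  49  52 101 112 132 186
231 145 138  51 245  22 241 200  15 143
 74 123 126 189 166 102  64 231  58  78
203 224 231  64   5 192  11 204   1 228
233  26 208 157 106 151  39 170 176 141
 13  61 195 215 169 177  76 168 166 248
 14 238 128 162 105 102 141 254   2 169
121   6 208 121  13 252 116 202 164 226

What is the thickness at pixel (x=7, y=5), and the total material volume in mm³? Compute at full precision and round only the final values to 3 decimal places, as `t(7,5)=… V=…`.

span = t_max - t_min = 4.71 - 0.54 = 4.170
L(7,5) = 200, L_eff = 1 - 200/255 = 0.215686 (inverted)
t(7,5) = 4.71 - 4.170·0.215686 = 3.811
Σt over all 12·10 pixels = 2829427/8500 ≈ 332.8737647
V = pitch²·Σt = 0.93²·2829427/8500 = 287.903

t(7,5)=3.811 V=287.903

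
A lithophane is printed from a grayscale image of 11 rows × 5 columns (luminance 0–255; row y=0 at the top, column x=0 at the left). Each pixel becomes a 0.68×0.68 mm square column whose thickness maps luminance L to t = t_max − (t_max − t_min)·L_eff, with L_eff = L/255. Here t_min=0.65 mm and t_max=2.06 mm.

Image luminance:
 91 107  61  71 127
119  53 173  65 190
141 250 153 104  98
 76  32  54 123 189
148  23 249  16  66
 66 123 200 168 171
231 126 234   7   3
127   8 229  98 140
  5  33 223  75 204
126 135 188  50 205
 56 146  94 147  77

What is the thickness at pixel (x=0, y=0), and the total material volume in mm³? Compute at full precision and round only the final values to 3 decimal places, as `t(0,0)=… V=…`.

span = t_max - t_min = 2.06 - 0.65 = 1.410
L(0,0) = 91, L_eff = 91/255 = 0.356863
t(0,0) = 2.06 - 1.410·0.356863 = 1.557
Σt over all 11·5 pixels = 164693/2125 ≈ 77.5025882
V = pitch²·Σt = 0.68²·164693/2125 = 35.837

t(0,0)=1.557 V=35.837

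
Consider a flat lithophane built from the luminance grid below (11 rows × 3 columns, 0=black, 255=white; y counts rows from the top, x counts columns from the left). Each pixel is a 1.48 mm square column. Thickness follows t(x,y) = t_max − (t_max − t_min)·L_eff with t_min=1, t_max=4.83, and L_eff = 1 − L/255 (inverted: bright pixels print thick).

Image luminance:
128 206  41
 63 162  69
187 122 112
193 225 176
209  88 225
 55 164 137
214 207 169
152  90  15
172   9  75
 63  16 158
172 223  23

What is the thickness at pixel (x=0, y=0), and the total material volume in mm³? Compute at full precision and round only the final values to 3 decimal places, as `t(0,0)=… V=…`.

t(0,0)=2.923 V=214.407

span = t_max - t_min = 4.83 - 1 = 3.830
L(0,0) = 128, L_eff = 1 - 128/255 = 0.498039 (inverted)
t(0,0) = 4.83 - 3.830·0.498039 = 2.923
Σt over all 11·3 pixels = 41601/425 ≈ 97.8847059
V = pitch²·Σt = 1.48²·41601/425 = 214.407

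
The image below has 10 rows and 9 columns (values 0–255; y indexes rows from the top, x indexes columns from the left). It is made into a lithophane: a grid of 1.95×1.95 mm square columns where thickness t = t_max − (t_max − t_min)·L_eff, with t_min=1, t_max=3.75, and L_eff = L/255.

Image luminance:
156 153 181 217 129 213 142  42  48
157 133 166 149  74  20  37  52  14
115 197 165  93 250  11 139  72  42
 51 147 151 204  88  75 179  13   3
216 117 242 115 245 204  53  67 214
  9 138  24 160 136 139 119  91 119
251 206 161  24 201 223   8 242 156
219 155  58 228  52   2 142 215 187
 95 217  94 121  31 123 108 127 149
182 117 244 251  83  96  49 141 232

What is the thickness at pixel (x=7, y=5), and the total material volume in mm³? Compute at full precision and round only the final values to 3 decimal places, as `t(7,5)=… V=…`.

span = t_max - t_min = 3.75 - 1 = 2.750
L(7,5) = 91, L_eff = 91/255 = 0.356863
t(7,5) = 3.75 - 2.750·0.356863 = 2.769
Σt over all 10·9 pixels = 35969/170 ≈ 211.5823529
V = pitch²·Σt = 1.95²·35969/170 = 804.542

t(7,5)=2.769 V=804.542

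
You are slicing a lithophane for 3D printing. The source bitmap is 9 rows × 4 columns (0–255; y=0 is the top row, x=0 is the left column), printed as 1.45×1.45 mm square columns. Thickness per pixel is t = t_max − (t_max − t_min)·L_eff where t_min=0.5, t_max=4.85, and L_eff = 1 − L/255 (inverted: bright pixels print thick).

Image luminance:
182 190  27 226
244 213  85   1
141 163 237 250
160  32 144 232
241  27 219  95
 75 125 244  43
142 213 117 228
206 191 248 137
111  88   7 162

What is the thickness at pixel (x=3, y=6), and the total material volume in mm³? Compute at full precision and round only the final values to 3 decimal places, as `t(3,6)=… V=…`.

t(3,6)=4.389 V=233.172

span = t_max - t_min = 4.85 - 0.5 = 4.350
L(3,6) = 228, L_eff = 1 - 228/255 = 0.105882 (inverted)
t(3,6) = 4.85 - 4.350·0.105882 = 4.389
Σt over all 9·4 pixels = 94267/850 ≈ 110.9023529
V = pitch²·Σt = 1.45²·94267/850 = 233.172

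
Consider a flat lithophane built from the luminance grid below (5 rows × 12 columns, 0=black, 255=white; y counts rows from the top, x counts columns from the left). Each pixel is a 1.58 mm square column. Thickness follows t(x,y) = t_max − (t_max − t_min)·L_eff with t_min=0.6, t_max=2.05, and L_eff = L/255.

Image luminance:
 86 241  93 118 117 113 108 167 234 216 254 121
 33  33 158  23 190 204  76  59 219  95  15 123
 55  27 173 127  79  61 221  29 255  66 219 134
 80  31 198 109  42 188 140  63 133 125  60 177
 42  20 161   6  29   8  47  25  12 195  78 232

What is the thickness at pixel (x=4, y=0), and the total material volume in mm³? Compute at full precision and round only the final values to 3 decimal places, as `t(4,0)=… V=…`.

t(4,0)=1.385 V=211.339

span = t_max - t_min = 2.05 - 0.6 = 1.450
L(4,0) = 117, L_eff = 117/255 = 0.458824
t(4,0) = 2.05 - 1.450·0.458824 = 1.385
Σt over all 5·12 pixels = 431753/5100 ≈ 84.6574510
V = pitch²·Σt = 1.58²·431753/5100 = 211.339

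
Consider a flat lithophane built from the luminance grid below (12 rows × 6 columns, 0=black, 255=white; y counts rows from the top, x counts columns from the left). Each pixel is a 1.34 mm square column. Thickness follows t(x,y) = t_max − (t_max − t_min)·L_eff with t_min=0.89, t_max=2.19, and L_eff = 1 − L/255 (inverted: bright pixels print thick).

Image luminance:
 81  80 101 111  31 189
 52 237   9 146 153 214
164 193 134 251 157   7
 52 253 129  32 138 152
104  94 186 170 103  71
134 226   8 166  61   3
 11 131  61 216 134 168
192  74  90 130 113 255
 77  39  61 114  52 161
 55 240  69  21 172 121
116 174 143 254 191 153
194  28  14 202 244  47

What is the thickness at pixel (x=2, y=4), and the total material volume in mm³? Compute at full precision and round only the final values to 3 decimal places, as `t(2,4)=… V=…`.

span = t_max - t_min = 2.19 - 0.89 = 1.300
L(2,4) = 186, L_eff = 1 - 186/255 = 0.270588 (inverted)
t(2,4) = 2.19 - 1.300·0.270588 = 1.838
Σt over all 12·6 pixels = 279221/2550 ≈ 109.4984314
V = pitch²·Σt = 1.34²·279221/2550 = 196.615

t(2,4)=1.838 V=196.615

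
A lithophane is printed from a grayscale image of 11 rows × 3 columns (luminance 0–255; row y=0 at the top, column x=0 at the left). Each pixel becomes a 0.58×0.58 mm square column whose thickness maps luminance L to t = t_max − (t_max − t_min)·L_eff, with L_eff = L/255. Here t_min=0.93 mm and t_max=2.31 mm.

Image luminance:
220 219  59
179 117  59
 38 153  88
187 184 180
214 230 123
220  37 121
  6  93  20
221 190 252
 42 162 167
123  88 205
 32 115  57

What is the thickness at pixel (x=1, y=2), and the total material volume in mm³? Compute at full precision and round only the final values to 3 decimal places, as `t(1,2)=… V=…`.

span = t_max - t_min = 2.31 - 0.93 = 1.380
L(1,2) = 153, L_eff = 153/255 = 0.600000
t(1,2) = 2.31 - 1.380·0.600000 = 1.482
Σt over all 11·3 pixels = 445509/8500 ≈ 52.4128235
V = pitch²·Σt = 0.58²·445509/8500 = 17.632

t(1,2)=1.482 V=17.632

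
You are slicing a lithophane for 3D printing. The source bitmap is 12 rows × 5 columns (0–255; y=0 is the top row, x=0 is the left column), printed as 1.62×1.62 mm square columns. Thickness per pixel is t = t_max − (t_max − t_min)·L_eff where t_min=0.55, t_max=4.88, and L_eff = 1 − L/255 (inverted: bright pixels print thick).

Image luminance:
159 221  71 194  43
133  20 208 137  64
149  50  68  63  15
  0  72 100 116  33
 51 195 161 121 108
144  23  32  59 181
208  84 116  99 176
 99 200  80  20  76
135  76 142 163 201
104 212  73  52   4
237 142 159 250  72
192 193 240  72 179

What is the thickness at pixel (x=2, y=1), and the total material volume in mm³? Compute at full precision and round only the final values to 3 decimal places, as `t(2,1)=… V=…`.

t(2,1)=4.082 V=400.643

span = t_max - t_min = 4.88 - 0.55 = 4.330
L(2,1) = 208, L_eff = 1 - 208/255 = 0.184314 (inverted)
t(2,1) = 4.88 - 4.330·0.184314 = 4.082
Σt over all 12·5 pixels = 1297617/8500 ≈ 152.6608235
V = pitch²·Σt = 1.62²·1297617/8500 = 400.643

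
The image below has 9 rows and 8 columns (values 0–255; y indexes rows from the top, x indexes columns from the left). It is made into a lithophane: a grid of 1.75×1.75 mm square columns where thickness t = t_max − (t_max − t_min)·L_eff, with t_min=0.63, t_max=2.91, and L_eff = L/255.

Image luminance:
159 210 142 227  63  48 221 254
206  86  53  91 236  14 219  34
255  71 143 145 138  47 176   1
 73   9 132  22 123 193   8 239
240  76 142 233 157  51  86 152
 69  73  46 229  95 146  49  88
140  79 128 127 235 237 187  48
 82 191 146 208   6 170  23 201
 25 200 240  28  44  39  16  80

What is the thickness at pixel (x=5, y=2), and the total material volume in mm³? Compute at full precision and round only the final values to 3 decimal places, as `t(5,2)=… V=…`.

span = t_max - t_min = 2.91 - 0.63 = 2.280
L(5,2) = 47, L_eff = 47/255 = 0.184314
t(5,2) = 2.91 - 2.280·0.184314 = 2.490
Σt over all 9·8 pixels = 55416/425 ≈ 130.3905882
V = pitch²·Σt = 1.75²·55416/425 = 399.321

t(5,2)=2.490 V=399.321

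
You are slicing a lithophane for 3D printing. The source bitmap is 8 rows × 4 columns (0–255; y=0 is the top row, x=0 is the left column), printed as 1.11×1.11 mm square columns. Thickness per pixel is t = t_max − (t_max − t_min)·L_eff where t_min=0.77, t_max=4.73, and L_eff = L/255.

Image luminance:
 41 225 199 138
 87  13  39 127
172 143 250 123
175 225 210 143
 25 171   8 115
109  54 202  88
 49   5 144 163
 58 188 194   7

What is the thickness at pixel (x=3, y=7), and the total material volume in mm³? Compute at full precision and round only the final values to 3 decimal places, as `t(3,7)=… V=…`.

span = t_max - t_min = 4.73 - 0.77 = 3.960
L(3,7) = 7, L_eff = 7/255 = 0.027451
t(3,7) = 4.73 - 3.960·0.027451 = 4.621
Σt over all 8·4 pixels = 38654/425 ≈ 90.9505882
V = pitch²·Σt = 1.11²·38654/425 = 112.060

t(3,7)=4.621 V=112.060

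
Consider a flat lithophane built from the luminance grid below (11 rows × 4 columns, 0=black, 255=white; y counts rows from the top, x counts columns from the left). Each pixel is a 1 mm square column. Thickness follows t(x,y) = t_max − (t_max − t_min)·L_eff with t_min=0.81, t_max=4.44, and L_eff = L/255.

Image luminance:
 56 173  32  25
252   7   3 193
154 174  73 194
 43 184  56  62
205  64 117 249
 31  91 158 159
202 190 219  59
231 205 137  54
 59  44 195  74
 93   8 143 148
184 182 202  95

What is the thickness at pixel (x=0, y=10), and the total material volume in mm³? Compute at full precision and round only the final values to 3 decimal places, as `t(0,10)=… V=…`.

span = t_max - t_min = 4.44 - 0.81 = 3.630
L(0,10) = 184, L_eff = 184/255 = 0.721569
t(0,10) = 4.44 - 3.630·0.721569 = 1.821
Σt over all 11·4 pixels = 997601/8500 ≈ 117.3648235
V = pitch²·Σt = 1²·997601/8500 = 117.365

t(0,10)=1.821 V=117.365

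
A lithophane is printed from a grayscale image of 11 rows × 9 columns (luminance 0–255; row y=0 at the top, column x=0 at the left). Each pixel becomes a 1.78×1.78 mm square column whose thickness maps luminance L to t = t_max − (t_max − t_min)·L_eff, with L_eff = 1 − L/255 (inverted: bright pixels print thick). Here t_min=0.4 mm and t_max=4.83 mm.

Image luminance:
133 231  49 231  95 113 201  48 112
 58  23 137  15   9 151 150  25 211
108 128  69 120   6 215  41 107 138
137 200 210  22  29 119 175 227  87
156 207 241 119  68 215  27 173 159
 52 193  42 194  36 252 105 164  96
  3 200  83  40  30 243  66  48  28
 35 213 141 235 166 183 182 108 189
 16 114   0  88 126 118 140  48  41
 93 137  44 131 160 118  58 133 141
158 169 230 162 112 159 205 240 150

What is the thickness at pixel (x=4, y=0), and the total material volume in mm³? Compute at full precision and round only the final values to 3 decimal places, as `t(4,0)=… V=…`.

span = t_max - t_min = 4.83 - 0.4 = 4.430
L(4,0) = 95, L_eff = 1 - 95/255 = 0.627451 (inverted)
t(4,0) = 4.83 - 4.430·0.627451 = 2.050
Σt over all 11·9 pixels = 6375859/25500 ≈ 250.0336863
V = pitch²·Σt = 1.78²·6375859/25500 = 792.207

t(4,0)=2.050 V=792.207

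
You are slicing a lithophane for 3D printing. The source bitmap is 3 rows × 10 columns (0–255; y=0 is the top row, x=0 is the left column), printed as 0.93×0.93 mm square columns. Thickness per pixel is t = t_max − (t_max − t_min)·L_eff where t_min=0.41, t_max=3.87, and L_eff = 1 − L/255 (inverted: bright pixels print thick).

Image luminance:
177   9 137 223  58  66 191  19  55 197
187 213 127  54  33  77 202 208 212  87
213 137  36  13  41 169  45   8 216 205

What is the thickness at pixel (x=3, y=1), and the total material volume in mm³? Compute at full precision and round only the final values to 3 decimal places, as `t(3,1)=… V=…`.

span = t_max - t_min = 3.87 - 0.41 = 3.460
L(3,1) = 54, L_eff = 1 - 54/255 = 0.788235 (inverted)
t(3,1) = 3.87 - 3.460·0.788235 = 1.143
Σt over all 3·10 pixels = 26074/425 ≈ 61.3505882
V = pitch²·Σt = 0.93²·26074/425 = 53.062

t(3,1)=1.143 V=53.062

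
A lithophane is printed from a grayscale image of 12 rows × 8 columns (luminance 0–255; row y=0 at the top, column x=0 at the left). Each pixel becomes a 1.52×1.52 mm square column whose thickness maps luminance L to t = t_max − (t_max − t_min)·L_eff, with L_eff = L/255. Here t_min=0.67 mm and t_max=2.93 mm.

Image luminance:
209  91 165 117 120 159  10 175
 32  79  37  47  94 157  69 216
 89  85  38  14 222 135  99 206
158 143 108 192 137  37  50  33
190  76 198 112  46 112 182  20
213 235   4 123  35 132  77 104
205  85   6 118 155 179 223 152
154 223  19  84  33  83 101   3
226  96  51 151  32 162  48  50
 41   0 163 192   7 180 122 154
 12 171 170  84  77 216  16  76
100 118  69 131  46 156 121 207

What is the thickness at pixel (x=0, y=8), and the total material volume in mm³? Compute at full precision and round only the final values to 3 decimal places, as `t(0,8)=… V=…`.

span = t_max - t_min = 2.93 - 0.67 = 2.260
L(0,8) = 226, L_eff = 226/255 = 0.886275
t(0,8) = 2.93 - 2.260·0.886275 = 0.927
Σt over all 12·8 pixels = 79429/425 ≈ 186.8917647
V = pitch²·Σt = 1.52²·79429/425 = 431.795

t(0,8)=0.927 V=431.795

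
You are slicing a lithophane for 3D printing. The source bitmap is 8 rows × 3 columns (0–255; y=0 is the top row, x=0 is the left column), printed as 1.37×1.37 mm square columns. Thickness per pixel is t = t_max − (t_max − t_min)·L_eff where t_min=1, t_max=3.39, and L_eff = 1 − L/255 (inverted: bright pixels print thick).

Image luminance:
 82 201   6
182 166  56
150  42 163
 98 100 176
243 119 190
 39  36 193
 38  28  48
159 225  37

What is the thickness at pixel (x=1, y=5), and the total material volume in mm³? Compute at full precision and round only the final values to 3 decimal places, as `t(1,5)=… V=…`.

t(1,5)=1.337 V=93.897

span = t_max - t_min = 3.39 - 1 = 2.390
L(1,5) = 36, L_eff = 1 - 36/255 = 0.858824 (inverted)
t(1,5) = 3.39 - 2.390·0.858824 = 1.337
Σt over all 8·3 pixels = 1275703/25500 ≈ 50.0275686
V = pitch²·Σt = 1.37²·1275703/25500 = 93.897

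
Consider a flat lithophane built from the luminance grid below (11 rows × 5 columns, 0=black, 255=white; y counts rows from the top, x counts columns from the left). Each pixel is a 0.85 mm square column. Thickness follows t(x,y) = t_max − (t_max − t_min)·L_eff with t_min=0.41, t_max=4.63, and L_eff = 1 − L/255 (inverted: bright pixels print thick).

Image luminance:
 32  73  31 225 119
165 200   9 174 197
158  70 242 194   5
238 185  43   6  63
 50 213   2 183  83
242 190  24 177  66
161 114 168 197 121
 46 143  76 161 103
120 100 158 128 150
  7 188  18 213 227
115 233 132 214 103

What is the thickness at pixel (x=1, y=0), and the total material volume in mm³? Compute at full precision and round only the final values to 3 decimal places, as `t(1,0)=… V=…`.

t(1,0)=1.618 V=100.647

span = t_max - t_min = 4.63 - 0.41 = 4.220
L(1,0) = 73, L_eff = 1 - 73/255 = 0.713725 (inverted)
t(1,0) = 4.63 - 4.220·0.713725 = 1.618
Σt over all 11·5 pixels = 41791/300 ≈ 139.3033333
V = pitch²·Σt = 0.85²·41791/300 = 100.647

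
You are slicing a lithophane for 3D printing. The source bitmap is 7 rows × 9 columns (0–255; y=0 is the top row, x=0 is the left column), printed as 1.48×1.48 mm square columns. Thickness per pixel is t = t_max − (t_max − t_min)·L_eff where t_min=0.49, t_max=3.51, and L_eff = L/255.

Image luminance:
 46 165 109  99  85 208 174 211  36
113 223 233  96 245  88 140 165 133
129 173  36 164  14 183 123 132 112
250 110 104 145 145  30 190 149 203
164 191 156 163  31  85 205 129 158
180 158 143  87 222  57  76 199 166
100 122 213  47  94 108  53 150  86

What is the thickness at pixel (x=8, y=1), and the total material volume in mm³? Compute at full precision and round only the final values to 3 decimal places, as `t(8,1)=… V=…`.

t(8,1)=1.935 V=263.759

span = t_max - t_min = 3.51 - 0.49 = 3.020
L(8,1) = 133, L_eff = 133/255 = 0.521569
t(8,1) = 3.51 - 3.020·0.521569 = 1.935
Σt over all 7·9 pixels = 3070607/25500 ≈ 120.4159608
V = pitch²·Σt = 1.48²·3070607/25500 = 263.759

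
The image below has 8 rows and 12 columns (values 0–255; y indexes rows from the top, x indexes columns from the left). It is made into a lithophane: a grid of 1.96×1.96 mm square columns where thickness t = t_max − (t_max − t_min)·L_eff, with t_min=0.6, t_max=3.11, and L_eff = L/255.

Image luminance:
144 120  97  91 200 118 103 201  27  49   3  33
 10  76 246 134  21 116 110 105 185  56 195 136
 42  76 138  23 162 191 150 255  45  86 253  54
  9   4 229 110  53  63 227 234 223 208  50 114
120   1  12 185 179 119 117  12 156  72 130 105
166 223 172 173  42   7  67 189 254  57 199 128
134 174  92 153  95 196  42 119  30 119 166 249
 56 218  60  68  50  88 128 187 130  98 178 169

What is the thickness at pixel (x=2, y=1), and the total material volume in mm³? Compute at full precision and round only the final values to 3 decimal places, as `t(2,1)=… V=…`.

span = t_max - t_min = 3.11 - 0.6 = 2.510
L(2,1) = 246, L_eff = 246/255 = 0.964706
t(2,1) = 3.11 - 2.510·0.964706 = 0.689
Σt over all 8·12 pixels = 4737071/25500 ≈ 185.7674902
V = pitch²·Σt = 1.96²·4737071/25500 = 713.644

t(2,1)=0.689 V=713.644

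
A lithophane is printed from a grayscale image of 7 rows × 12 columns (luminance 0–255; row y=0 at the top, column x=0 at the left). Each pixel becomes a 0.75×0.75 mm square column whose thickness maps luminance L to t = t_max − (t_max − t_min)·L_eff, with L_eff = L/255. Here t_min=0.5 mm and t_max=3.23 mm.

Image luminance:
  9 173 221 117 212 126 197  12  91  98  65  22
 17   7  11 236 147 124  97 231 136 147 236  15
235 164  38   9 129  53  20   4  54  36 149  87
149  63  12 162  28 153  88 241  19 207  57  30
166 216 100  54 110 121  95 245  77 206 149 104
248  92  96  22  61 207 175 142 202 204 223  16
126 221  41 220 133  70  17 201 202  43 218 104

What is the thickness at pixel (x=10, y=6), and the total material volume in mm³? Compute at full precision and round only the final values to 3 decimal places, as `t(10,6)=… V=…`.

span = t_max - t_min = 3.23 - 0.5 = 2.730
L(10,6) = 218, L_eff = 218/255 = 0.854902
t(10,6) = 3.23 - 2.730·0.854902 = 0.896
Σt over all 7·12 pixels = 1408869/8500 ≈ 165.7492941
V = pitch²·Σt = 0.75²·1408869/8500 = 93.234

t(10,6)=0.896 V=93.234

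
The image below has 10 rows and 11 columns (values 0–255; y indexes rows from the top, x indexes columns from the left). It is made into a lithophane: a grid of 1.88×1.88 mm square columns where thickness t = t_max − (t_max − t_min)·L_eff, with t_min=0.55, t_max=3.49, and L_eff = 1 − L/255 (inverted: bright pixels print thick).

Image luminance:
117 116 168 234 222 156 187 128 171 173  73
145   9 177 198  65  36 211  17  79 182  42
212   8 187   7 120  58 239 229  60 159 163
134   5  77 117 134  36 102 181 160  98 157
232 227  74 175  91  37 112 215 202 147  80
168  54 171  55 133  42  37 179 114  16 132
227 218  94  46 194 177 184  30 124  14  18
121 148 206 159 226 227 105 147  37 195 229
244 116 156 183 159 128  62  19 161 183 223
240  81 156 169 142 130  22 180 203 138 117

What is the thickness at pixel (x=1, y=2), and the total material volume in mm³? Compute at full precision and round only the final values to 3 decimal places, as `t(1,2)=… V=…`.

span = t_max - t_min = 3.49 - 0.55 = 2.940
L(1,2) = 8, L_eff = 1 - 8/255 = 0.968627 (inverted)
t(1,2) = 3.49 - 2.940·0.968627 = 0.642
Σt over all 10·11 pixels = 194309/850 ≈ 228.5988235
V = pitch²·Σt = 1.88²·194309/850 = 807.960

t(1,2)=0.642 V=807.960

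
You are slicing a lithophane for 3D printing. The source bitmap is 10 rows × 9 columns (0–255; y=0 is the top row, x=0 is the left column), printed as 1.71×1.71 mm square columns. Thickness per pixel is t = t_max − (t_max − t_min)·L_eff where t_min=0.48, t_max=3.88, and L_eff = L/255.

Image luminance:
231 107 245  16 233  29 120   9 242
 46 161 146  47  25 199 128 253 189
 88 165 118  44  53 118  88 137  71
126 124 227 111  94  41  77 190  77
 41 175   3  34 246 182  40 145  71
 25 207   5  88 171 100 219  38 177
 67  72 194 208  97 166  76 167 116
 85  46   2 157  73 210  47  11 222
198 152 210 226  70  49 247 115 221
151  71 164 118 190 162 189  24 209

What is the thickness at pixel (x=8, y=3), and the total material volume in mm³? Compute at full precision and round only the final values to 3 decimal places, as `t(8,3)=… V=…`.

t(8,3)=2.853 V=587.393

span = t_max - t_min = 3.88 - 0.48 = 3.400
L(8,3) = 77, L_eff = 77/255 = 0.301961
t(8,3) = 3.88 - 3.400·0.301961 = 2.853
Σt over all 10·9 pixels = 200.88
V = pitch²·Σt = 1.71²·200.88 = 587.393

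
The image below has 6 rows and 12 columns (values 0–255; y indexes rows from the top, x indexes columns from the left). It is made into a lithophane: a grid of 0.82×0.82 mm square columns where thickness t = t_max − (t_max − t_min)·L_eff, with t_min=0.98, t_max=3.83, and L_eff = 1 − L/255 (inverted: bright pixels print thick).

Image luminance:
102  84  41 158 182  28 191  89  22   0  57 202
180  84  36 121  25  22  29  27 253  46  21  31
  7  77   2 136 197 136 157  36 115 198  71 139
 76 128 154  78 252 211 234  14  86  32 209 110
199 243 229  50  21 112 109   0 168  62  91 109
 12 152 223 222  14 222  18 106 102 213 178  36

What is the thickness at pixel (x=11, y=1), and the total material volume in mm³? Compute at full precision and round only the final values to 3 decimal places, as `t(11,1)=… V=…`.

t(11,1)=1.326 V=105.889

span = t_max - t_min = 3.83 - 0.98 = 2.850
L(11,1) = 31, L_eff = 1 - 31/255 = 0.878431 (inverted)
t(11,1) = 3.83 - 2.850·0.878431 = 1.326
Σt over all 6·12 pixels = 53543/340 ≈ 157.4794118
V = pitch²·Σt = 0.82²·53543/340 = 105.889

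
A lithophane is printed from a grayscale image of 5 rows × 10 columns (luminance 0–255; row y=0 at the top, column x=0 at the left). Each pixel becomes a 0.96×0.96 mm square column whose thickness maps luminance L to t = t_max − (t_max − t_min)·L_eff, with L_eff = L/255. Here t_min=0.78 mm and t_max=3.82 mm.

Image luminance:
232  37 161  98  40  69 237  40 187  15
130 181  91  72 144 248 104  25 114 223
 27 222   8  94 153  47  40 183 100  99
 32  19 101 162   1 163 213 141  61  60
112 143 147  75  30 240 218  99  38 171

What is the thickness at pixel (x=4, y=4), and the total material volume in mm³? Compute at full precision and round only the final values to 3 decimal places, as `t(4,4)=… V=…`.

span = t_max - t_min = 3.82 - 0.78 = 3.040
L(4,4) = 30, L_eff = 30/255 = 0.117647
t(4,4) = 3.82 - 3.040·0.117647 = 3.462
Σt over all 5·10 pixels = 788453/6375 ≈ 123.6789020
V = pitch²·Σt = 0.96²·788453/6375 = 113.982

t(4,4)=3.462 V=113.982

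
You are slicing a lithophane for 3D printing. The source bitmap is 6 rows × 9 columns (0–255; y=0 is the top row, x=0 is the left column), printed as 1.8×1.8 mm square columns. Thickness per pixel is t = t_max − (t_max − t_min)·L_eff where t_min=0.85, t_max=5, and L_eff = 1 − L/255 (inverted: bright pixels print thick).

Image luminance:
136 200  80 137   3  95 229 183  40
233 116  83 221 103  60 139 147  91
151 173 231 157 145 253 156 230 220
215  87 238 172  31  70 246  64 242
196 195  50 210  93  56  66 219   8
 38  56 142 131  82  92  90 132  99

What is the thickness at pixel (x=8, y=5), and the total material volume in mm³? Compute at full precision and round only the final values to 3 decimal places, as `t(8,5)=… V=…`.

span = t_max - t_min = 5 - 0.85 = 4.150
L(8,5) = 99, L_eff = 1 - 99/255 = 0.611765 (inverted)
t(8,5) = 5 - 4.150·0.611765 = 2.461
Σt over all 6·9 pixels = 140441/850 ≈ 165.2247059
V = pitch²·Σt = 1.8²·140441/850 = 535.328

t(8,5)=2.461 V=535.328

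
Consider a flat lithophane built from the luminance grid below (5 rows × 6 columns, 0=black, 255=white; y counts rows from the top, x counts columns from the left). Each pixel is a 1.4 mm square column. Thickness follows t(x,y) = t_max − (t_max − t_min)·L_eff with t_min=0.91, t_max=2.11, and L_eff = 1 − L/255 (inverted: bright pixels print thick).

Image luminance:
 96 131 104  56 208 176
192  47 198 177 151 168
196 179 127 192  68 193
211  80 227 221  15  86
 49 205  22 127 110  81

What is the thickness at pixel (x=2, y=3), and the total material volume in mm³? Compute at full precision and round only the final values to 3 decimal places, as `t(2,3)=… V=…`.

t(2,3)=1.978 V=91.260

span = t_max - t_min = 2.11 - 0.91 = 1.200
L(2,3) = 227, L_eff = 1 - 227/255 = 0.109804 (inverted)
t(2,3) = 2.11 - 1.200·0.109804 = 1.978
Σt over all 5·6 pixels = 39577/850 ≈ 46.5611765
V = pitch²·Σt = 1.4²·39577/850 = 91.260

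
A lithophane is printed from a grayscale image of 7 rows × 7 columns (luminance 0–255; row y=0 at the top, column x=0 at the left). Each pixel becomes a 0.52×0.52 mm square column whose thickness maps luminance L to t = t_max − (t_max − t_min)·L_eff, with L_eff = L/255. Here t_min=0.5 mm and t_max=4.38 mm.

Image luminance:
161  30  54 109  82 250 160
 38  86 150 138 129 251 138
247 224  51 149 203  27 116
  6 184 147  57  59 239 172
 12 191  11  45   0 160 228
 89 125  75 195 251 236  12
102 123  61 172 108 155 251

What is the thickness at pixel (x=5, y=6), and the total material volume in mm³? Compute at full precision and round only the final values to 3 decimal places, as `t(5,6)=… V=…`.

span = t_max - t_min = 4.38 - 0.5 = 3.880
L(5,6) = 155, L_eff = 155/255 = 0.607843
t(5,6) = 4.38 - 3.880·0.607843 = 2.022
Σt over all 7·7 pixels = 1522159/12750 ≈ 119.3850196
V = pitch²·Σt = 0.52²·1522159/12750 = 32.282

t(5,6)=2.022 V=32.282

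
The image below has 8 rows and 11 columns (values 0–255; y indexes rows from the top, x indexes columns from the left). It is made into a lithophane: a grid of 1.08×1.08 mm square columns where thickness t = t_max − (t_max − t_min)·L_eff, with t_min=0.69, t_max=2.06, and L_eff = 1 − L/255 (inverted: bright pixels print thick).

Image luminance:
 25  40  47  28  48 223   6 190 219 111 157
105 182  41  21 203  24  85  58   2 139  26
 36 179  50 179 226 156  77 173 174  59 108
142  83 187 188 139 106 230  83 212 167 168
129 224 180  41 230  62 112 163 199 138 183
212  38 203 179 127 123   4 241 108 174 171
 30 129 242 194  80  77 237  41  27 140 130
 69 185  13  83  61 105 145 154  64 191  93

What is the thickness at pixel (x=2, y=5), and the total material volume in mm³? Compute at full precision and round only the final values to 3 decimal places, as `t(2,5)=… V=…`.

t(2,5)=1.781 V=138.709

span = t_max - t_min = 2.06 - 0.69 = 1.370
L(2,5) = 203, L_eff = 1 - 203/255 = 0.203922 (inverted)
t(2,5) = 2.06 - 1.370·0.203922 = 1.781
Σt over all 8·11 pixels = 1010827/8500 ≈ 118.9208235
V = pitch²·Σt = 1.08²·1010827/8500 = 138.709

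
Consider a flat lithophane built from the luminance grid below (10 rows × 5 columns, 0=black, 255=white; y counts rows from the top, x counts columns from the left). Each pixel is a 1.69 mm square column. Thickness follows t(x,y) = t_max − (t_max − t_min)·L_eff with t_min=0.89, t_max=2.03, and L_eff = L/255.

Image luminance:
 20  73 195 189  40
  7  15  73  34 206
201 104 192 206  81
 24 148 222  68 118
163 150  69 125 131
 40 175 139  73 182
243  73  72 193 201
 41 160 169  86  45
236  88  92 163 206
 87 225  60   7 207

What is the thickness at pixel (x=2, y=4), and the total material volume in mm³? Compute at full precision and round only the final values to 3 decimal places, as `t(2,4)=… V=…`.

span = t_max - t_min = 2.03 - 0.89 = 1.140
L(2,4) = 69, L_eff = 69/255 = 0.270588
t(2,4) = 2.03 - 1.140·0.270588 = 1.722
Σt over all 10·5 pixels = 157576/2125 ≈ 74.1534118
V = pitch²·Σt = 1.69²·157576/2125 = 211.790

t(2,4)=1.722 V=211.790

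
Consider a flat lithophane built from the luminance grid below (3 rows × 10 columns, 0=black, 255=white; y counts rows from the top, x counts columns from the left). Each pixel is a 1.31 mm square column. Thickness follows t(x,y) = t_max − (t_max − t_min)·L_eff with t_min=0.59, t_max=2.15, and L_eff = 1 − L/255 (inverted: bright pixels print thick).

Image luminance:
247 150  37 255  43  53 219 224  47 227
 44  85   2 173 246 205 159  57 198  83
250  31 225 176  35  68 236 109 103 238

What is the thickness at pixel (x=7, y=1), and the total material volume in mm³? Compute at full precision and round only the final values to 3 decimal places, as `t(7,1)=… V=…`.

span = t_max - t_min = 2.15 - 0.59 = 1.560
L(7,1) = 57, L_eff = 1 - 57/255 = 0.776471 (inverted)
t(7,1) = 2.15 - 1.560·0.776471 = 0.939
Σt over all 3·10 pixels = 7403/170 ≈ 43.5470588
V = pitch²·Σt = 1.31²·7403/170 = 74.731

t(7,1)=0.939 V=74.731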